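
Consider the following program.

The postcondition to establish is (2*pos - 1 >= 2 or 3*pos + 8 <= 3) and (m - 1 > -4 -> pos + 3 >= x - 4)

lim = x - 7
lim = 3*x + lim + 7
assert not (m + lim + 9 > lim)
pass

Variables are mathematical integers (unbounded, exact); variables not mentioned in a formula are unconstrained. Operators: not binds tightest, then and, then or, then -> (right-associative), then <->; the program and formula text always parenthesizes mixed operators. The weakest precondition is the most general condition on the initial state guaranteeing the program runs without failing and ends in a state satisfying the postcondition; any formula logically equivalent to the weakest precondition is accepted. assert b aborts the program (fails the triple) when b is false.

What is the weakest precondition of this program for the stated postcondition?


Working backward. After the program, the postcondition (2*pos - 1 >= 2 or 3*pos + 8 <= 3) and (m - 1 > -4 -> pos + 3 >= x - 4) must hold; in canonical form it is (2*pos >= 3 or 3*pos <= -5) and (m > -3 -> pos >= x - 7).
Before skip: (2*pos >= 3 or 3*pos <= -5) and (m > -3 -> pos >= x - 7)
Before assert not (m + lim + 9 > lim): (not (m > -9)) and (2*pos >= 3 or 3*pos <= -5) and (m > -3 -> pos >= x - 7)
Before lim := 3*x + lim + 7: (not (m > -9)) and (2*pos >= 3 or 3*pos <= -5) and (m > -3 -> pos >= x - 7)
Before lim := x - 7: (not (m > -9)) and (2*pos >= 3 or 3*pos <= -5) and (m > -3 -> pos >= x - 7)
Answer: WP = (not (m > -9)) and (2*pos >= 3 or 3*pos <= -5) and (m > -3 -> pos >= x - 7)


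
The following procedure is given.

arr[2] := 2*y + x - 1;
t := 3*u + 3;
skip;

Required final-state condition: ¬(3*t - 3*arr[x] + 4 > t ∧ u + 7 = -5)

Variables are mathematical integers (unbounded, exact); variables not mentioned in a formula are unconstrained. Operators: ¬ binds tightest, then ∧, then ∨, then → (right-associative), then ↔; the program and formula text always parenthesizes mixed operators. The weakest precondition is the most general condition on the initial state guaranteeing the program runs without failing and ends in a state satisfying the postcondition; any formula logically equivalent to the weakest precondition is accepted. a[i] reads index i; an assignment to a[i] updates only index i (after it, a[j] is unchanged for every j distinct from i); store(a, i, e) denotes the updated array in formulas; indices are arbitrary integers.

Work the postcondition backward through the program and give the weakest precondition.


Working backward. After the program, the postcondition ¬(3*t - 3*arr[x] + 4 > t ∧ u + 7 = -5) must hold; in canonical form it is ¬(2*t > 3*arr[x] - 4 ∧ u = -12).
Before skip: ¬(2*t > 3*arr[x] - 4 ∧ u = -12)
Before t := 3*u + 3: ¬(6*u > 3*arr[x] - 10 ∧ u = -12)
Before arr[2] := 2*y + x - 1: ¬(6*u > 3*store(arr, 2, x + 2*y - 1)[x] - 10 ∧ u = -12)
Answer: WP = ¬(6*u > 3*store(arr, 2, x + 2*y - 1)[x] - 10 ∧ u = -12)


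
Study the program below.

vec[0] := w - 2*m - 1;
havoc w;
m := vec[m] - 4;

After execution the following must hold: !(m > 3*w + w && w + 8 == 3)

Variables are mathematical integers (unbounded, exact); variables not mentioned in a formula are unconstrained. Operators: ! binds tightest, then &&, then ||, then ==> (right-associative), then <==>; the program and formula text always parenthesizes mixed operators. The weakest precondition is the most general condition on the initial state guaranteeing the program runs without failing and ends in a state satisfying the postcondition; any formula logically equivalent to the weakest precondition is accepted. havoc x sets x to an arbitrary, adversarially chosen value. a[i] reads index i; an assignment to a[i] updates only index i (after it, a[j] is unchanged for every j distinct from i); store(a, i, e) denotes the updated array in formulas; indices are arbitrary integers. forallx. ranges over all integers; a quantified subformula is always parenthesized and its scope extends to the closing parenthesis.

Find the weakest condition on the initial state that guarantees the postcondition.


Working backward. After the program, the postcondition !(m > 3*w + w && w + 8 == 3) must hold; in canonical form it is !(m > 4*w && w == -5).
Before m := vec[m] - 4: !(vec[m] > 4*w + 4 && w == -5)
Before havoc w: forall w_1. (!(vec[m] > 4*w_1 + 4 && w_1 == -5))
Before vec[0] := w - 2*m - 1: forall w_1. (!(store(vec, 0, -2*m + w - 1)[m] > 4*w_1 + 4 && w_1 == -5))
Answer: WP = forall w_1. (!(store(vec, 0, -2*m + w - 1)[m] > 4*w_1 + 4 && w_1 == -5))


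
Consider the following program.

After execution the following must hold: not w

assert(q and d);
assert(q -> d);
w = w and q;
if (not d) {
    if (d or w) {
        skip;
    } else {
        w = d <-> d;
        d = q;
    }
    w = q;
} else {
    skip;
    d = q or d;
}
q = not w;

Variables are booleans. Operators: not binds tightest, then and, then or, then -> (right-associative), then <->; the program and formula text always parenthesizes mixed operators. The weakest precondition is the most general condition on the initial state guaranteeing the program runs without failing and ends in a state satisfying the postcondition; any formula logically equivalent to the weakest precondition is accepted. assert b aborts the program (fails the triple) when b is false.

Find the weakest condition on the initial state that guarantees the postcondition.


Working backward. After the program, not w must hold.
Before q := not w: not w
Then branch requires ((d or w) -> (not q)) and ((not (d or w)) -> (not q)); else branch requires not w.
Before the if: ((not d) -> (((d or w) -> (not q)) and ((not (d or w)) -> (not q)))) and (d -> (not w))
Before w := w and q: ((not d) -> (((d or (w and q)) -> (not q)) and ((not (d or (w and q))) -> (not q)))) and (d -> (not (w and q)))
Before assert q -> d: (q -> d) and ((not d) -> (((d or (w and q)) -> (not q)) and ((not (d or (w and q))) -> (not q)))) and (d -> (not (w and q)))
Before assert q and d: q and d and (q -> d) and ((not d) -> (((d or (w and q)) -> (not q)) and ((not (d or (w and q))) -> (not q)))) and (d -> (not (w and q)))
Answer: WP = q and d and (q -> d) and ((not d) -> (((d or (w and q)) -> (not q)) and ((not (d or (w and q))) -> (not q)))) and (d -> (not (w and q)))


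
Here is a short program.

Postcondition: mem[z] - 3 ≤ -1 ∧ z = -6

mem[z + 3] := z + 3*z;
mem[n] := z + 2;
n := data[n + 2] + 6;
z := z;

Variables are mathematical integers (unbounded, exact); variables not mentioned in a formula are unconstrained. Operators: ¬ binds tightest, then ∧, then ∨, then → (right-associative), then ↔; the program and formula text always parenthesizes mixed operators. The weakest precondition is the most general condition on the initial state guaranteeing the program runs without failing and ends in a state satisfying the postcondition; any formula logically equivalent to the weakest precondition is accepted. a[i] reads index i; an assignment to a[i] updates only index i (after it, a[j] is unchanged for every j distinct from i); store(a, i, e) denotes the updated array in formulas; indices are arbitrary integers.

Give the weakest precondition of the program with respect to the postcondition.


Working backward. After the program, the postcondition mem[z] - 3 ≤ -1 ∧ z = -6 must hold; in canonical form it is mem[z] ≤ 2 ∧ z = -6.
Before z := z: mem[z] ≤ 2 ∧ z = -6
Before n := data[n + 2] + 6: mem[z] ≤ 2 ∧ z = -6
Before mem[n] := z + 2: store(mem, n, z + 2)[z] ≤ 2 ∧ z = -6
Before mem[z + 3] := z + 3*z: store(store(mem, z + 3, 4*z), n, z + 2)[z] ≤ 2 ∧ z = -6
Answer: WP = store(store(mem, z + 3, 4*z), n, z + 2)[z] ≤ 2 ∧ z = -6


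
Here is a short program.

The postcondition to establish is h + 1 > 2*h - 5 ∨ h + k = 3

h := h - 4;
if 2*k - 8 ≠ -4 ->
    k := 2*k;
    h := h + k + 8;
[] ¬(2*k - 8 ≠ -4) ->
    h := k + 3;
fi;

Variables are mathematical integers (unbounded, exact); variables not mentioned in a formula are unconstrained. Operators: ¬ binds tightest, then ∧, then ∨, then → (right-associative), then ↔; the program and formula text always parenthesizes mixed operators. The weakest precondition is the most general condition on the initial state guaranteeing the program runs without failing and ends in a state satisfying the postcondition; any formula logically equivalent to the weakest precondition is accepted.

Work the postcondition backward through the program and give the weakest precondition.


Working backward. After the program, the postcondition h + 1 > 2*h - 5 ∨ h + k = 3 must hold; in canonical form it is h < 6 ∨ h + k = 3.
Then branch requires h + 2*k < -2 ∨ h + 4*k = -5; else branch requires k < 3 ∨ 2*k = 0.
Before the if: (2*k ≠ 4 → (h + 2*k < -2 ∨ h + 4*k = -5)) ∧ ((¬(2*k ≠ 4)) → (k < 3 ∨ 2*k = 0))
Before h := h - 4: (2*k ≠ 4 → (h + 2*k < 2 ∨ h + 4*k = -1)) ∧ ((¬(2*k ≠ 4)) → (k < 3 ∨ 2*k = 0))
Answer: WP = (2*k ≠ 4 → (h + 2*k < 2 ∨ h + 4*k = -1)) ∧ ((¬(2*k ≠ 4)) → (k < 3 ∨ 2*k = 0))


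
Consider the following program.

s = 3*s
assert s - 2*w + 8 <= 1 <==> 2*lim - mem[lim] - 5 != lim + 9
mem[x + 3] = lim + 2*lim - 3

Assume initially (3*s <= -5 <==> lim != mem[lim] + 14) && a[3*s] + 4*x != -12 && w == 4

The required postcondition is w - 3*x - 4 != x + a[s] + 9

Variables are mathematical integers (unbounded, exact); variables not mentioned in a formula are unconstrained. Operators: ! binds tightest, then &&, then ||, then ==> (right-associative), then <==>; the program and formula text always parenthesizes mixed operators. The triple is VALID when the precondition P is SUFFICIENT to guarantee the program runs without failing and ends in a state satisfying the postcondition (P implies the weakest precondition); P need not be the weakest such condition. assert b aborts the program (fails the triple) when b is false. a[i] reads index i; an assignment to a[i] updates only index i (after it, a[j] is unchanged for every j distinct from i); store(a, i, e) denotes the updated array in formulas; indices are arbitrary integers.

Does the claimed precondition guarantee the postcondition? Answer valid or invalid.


Working backward. After the program, the postcondition w - 3*x - 4 != x + a[s] + 9 must hold; in canonical form it is w != a[s] + 4*x + 13.
Before mem[x + 3] := lim + 2*lim - 3: w != a[s] + 4*x + 13
Before assert s - 2*w + 8 <= 1 <==> 2*lim - mem[lim] - 5 != lim + 9: (s <= 2*w - 7 <==> lim != mem[lim] + 14) && w != a[s] + 4*x + 13
Before s := 3*s: (3*s <= 2*w - 7 <==> lim != mem[lim] + 14) && w != a[3*s] + 4*x + 13
The weakest precondition is (3*s <= 2*w - 7 <==> lim != mem[lim] + 14) && w != a[3*s] + 4*x + 13.
Check whether (3*s <= -5 <==> lim != mem[lim] + 14) && a[3*s] + 4*x != -12 && w == 4 implies it.
Countermodel: at the initial state a = {[0] = -13, elsewhere -13}, lim = 0, mem = {[0] = -14, elsewhere -14}, s = 0, w = 4, x = 0, the precondition holds but the weakest precondition fails.
Answer: invalid


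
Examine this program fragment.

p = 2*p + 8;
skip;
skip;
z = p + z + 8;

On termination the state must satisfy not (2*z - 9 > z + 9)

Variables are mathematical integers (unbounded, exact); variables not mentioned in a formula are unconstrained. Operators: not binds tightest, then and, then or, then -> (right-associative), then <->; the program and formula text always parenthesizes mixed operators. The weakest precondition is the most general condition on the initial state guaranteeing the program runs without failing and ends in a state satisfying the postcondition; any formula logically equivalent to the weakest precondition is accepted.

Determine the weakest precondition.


Working backward. After the program, the postcondition not (2*z - 9 > z + 9) must hold; in canonical form it is not (z > 18).
Before z := p + z + 8: not (p + z > 10)
Before skip: not (p + z > 10)
Before skip: not (p + z > 10)
Before p := 2*p + 8: not (2*p + z > 2)
Answer: WP = not (2*p + z > 2)


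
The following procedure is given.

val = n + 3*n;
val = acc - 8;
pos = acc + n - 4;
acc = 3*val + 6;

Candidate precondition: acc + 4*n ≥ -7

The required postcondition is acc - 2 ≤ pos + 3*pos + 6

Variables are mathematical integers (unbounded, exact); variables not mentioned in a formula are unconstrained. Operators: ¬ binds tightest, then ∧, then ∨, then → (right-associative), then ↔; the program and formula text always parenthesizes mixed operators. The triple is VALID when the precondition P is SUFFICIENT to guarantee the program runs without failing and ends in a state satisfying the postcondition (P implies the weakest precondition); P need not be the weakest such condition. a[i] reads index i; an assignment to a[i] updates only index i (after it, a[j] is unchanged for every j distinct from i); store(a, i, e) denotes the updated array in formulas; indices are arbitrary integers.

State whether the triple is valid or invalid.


Working backward. After the program, the postcondition acc - 2 ≤ pos + 3*pos + 6 must hold; in canonical form it is acc ≤ 4*pos + 8.
Before acc := 3*val + 6: 3*val ≤ 4*pos + 2
Before pos := acc + n - 4: 3*val ≤ 4*acc + 4*n - 14
Before val := acc - 8: acc + 4*n ≥ -10
Before val := n + 3*n: acc + 4*n ≥ -10
The weakest precondition is acc + 4*n ≥ -10.
Check whether acc + 4*n ≥ -7 implies it.
Every state satisfying the precondition satisfies the weakest precondition: the implication holds.
Answer: valid


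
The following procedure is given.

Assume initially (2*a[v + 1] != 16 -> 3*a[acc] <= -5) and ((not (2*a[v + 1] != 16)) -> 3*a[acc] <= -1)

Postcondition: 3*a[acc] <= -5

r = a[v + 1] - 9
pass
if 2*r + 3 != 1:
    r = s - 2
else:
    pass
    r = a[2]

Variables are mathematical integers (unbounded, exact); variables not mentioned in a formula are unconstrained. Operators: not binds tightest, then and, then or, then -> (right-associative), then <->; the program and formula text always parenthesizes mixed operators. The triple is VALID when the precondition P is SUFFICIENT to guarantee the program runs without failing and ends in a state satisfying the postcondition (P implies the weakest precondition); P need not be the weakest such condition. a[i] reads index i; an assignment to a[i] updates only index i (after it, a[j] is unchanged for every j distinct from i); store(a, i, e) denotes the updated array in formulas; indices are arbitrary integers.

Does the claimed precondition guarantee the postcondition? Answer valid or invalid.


Working backward. After the program, 3*a[acc] <= -5 must hold.
Then branch requires 3*a[acc] <= -5; else branch requires 3*a[acc] <= -5.
Before the if: (2*r != -2 -> 3*a[acc] <= -5) and ((not (2*r != -2)) -> 3*a[acc] <= -5)
Before skip: (2*r != -2 -> 3*a[acc] <= -5) and ((not (2*r != -2)) -> 3*a[acc] <= -5)
Before r := a[v + 1] - 9: (2*a[v + 1] != 16 -> 3*a[acc] <= -5) and ((not (2*a[v + 1] != 16)) -> 3*a[acc] <= -5)
The weakest precondition is (2*a[v + 1] != 16 -> 3*a[acc] <= -5) and ((not (2*a[v + 1] != 16)) -> 3*a[acc] <= -5).
Check whether (2*a[v + 1] != 16 -> 3*a[acc] <= -5) and ((not (2*a[v + 1] != 16)) -> 3*a[acc] <= -1) implies it.
Countermodel: at the initial state a = {[2] = -1, [3] = 8, elsewhere 8}, acc = 2, v = 2, the precondition holds but the weakest precondition fails.
Answer: invalid


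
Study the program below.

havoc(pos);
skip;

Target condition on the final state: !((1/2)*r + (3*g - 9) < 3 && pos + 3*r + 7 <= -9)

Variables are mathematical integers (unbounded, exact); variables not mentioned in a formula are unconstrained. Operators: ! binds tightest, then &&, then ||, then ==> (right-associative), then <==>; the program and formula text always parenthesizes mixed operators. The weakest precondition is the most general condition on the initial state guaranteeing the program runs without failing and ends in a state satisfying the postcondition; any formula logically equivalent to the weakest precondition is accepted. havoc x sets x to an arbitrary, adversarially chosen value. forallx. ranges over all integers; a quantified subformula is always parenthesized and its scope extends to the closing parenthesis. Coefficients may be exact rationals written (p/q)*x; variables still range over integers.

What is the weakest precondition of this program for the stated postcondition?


Working backward. After the program, the postcondition !((1/2)*r + (3*g - 9) < 3 && pos + 3*r + 7 <= -9) must hold; in canonical form it is !(3*g + (1/2)*r < 12 && pos + 3*r <= -16).
Before skip: !(3*g + (1/2)*r < 12 && pos + 3*r <= -16)
Before havoc pos: forall pos_1. (!(3*g + (1/2)*r < 12 && pos_1 + 3*r <= -16))
Answer: WP = forall pos_1. (!(3*g + (1/2)*r < 12 && pos_1 + 3*r <= -16))


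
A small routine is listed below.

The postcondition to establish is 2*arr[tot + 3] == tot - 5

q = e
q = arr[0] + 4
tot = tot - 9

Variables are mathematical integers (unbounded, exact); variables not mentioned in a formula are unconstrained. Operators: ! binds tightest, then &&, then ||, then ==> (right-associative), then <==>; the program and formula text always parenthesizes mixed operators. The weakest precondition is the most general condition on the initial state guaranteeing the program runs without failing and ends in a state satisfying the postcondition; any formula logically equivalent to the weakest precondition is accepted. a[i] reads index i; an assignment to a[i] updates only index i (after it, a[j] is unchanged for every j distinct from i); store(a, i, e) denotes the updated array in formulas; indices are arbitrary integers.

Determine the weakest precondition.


Working backward. After the program, 2*arr[tot + 3] == tot - 5 must hold.
Before tot := tot - 9: 2*arr[tot - 6] == tot - 14
Before q := arr[0] + 4: 2*arr[tot - 6] == tot - 14
Before q := e: 2*arr[tot - 6] == tot - 14
Answer: WP = 2*arr[tot - 6] == tot - 14


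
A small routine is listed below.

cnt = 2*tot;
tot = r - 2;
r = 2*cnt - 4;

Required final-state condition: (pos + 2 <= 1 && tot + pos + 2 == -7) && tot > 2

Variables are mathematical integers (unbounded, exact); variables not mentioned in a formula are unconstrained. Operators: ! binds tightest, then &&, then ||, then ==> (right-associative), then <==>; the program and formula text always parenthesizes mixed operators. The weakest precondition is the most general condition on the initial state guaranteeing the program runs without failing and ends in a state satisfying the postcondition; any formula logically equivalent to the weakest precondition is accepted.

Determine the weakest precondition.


Working backward. After the program, the postcondition (pos + 2 <= 1 && tot + pos + 2 == -7) && tot > 2 must hold; in canonical form it is pos <= -1 && pos + tot == -9 && tot > 2.
Before r := 2*cnt - 4: pos <= -1 && pos + tot == -9 && tot > 2
Before tot := r - 2: pos <= -1 && pos + r == -7 && r > 4
Before cnt := 2*tot: pos <= -1 && pos + r == -7 && r > 4
Answer: WP = pos <= -1 && pos + r == -7 && r > 4


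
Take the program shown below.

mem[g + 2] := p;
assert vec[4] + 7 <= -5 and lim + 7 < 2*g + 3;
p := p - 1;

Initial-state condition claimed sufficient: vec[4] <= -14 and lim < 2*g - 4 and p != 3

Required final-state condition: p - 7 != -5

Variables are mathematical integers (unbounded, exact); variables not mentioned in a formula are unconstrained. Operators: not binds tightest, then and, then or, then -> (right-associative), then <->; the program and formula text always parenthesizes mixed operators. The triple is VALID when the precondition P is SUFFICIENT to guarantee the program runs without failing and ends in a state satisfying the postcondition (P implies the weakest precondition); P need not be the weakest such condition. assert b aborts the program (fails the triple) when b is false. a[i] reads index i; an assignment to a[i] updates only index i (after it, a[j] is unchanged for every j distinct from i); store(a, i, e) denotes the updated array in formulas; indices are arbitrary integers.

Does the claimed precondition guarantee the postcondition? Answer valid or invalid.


Working backward. After the program, the postcondition p - 7 != -5 must hold; in canonical form it is p != 2.
Before p := p - 1: p != 3
Before assert vec[4] + 7 <= -5 and lim + 7 < 2*g + 3: vec[4] <= -12 and lim < 2*g - 4 and p != 3
Before mem[g + 2] := p: vec[4] <= -12 and lim < 2*g - 4 and p != 3
The weakest precondition is vec[4] <= -12 and lim < 2*g - 4 and p != 3.
Check whether vec[4] <= -14 and lim < 2*g - 4 and p != 3 implies it.
Every state satisfying the precondition satisfies the weakest precondition: the implication holds.
Answer: valid


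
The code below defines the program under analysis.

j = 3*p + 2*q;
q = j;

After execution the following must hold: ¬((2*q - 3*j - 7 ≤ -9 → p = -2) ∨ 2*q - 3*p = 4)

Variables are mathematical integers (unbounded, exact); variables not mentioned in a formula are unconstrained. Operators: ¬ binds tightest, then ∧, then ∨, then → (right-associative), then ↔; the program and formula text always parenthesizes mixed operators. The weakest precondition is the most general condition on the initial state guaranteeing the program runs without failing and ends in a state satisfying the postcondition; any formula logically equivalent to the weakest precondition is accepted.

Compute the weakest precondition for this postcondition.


Working backward. After the program, the postcondition ¬((2*q - 3*j - 7 ≤ -9 → p = -2) ∨ 2*q - 3*p = 4) must hold; in canonical form it is ¬((2*q ≤ 3*j - 2 → p = -2) ∨ 2*q = 3*p + 4).
Before q := j: ¬((j ≥ 2 → p = -2) ∨ 2*j = 3*p + 4)
Before j := 3*p + 2*q: ¬((3*p + 2*q ≥ 2 → p = -2) ∨ 3*p + 4*q = 4)
Answer: WP = ¬((3*p + 2*q ≥ 2 → p = -2) ∨ 3*p + 4*q = 4)


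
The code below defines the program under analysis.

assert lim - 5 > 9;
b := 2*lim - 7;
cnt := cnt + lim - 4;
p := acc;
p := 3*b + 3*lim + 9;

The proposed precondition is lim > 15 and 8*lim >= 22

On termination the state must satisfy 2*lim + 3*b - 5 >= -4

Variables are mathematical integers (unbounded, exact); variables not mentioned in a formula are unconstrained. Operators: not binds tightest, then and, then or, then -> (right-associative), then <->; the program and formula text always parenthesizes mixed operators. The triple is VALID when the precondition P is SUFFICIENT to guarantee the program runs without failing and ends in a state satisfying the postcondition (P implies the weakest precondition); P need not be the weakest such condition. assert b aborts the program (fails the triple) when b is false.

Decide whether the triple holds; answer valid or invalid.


Working backward. After the program, the postcondition 2*lim + 3*b - 5 >= -4 must hold; in canonical form it is 3*b + 2*lim >= 1.
Before p := 3*b + 3*lim + 9: 3*b + 2*lim >= 1
Before p := acc: 3*b + 2*lim >= 1
Before cnt := cnt + lim - 4: 3*b + 2*lim >= 1
Before b := 2*lim - 7: 8*lim >= 22
Before assert lim - 5 > 9: lim > 14 and 8*lim >= 22
The weakest precondition is lim > 14 and 8*lim >= 22.
Check whether lim > 15 and 8*lim >= 22 implies it.
Every state satisfying the precondition satisfies the weakest precondition: the implication holds.
Answer: valid


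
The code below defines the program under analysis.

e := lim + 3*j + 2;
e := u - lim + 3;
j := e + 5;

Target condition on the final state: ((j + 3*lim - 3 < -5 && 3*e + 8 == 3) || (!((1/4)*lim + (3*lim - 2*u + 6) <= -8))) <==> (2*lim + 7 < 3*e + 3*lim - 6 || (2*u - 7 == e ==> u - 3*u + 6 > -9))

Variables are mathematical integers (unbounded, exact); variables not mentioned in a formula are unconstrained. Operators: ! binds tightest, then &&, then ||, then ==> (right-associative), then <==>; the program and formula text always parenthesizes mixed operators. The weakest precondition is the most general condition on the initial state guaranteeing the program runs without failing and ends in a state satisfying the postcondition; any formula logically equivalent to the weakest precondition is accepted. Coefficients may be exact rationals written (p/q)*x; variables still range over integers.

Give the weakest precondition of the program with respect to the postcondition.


Working backward. After the program, the postcondition ((j + 3*lim - 3 < -5 && 3*e + 8 == 3) || (!((1/4)*lim + (3*lim - 2*u + 6) <= -8))) <==> (2*lim + 7 < 3*e + 3*lim - 6 || (2*u - 7 == e ==> u - 3*u + 6 > -9)) must hold; in canonical form it is ((j + 3*lim < -2 && 3*e == -5) || (!((13/4)*lim <= 2*u - 14))) <==> (3*e + lim > 13 || (2*u == e + 7 ==> 2*u < 15)).
Before j := e + 5: ((e + 3*lim < -7 && 3*e == -5) || (!((13/4)*lim <= 2*u - 14))) <==> (3*e + lim > 13 || (2*u == e + 7 ==> 2*u < 15))
Before e := u - lim + 3: ((2*lim + u < -10 && 3*u == 3*lim - 14) || (!((13/4)*lim <= 2*u - 14))) <==> (3*u > 2*lim + 4 || (lim + u == 10 ==> 2*u < 15))
Before e := lim + 3*j + 2: ((2*lim + u < -10 && 3*u == 3*lim - 14) || (!((13/4)*lim <= 2*u - 14))) <==> (3*u > 2*lim + 4 || (lim + u == 10 ==> 2*u < 15))
Answer: WP = ((2*lim + u < -10 && 3*u == 3*lim - 14) || (!((13/4)*lim <= 2*u - 14))) <==> (3*u > 2*lim + 4 || (lim + u == 10 ==> 2*u < 15))


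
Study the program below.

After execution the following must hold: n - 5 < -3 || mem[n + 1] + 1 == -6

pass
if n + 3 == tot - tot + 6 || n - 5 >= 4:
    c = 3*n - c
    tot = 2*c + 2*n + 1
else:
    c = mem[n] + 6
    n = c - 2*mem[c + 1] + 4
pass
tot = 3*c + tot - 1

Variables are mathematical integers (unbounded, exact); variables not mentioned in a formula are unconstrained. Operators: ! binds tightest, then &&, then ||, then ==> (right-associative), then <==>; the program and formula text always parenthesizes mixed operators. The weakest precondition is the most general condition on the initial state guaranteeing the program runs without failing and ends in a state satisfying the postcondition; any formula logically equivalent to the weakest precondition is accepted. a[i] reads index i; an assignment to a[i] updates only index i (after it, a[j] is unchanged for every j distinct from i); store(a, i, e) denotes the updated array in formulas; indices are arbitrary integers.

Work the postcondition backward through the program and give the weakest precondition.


Working backward. After the program, the postcondition n - 5 < -3 || mem[n + 1] + 1 == -6 must hold; in canonical form it is n < 2 || mem[n + 1] == -7.
Before tot := 3*c + tot - 1: n < 2 || mem[n + 1] == -7
Before skip: n < 2 || mem[n + 1] == -7
Then branch requires n < 2 || mem[n + 1] == -7; else branch requires mem[n] < 2*mem[mem[n] + 7] - 8 || mem[-2*mem[mem[n] + 7] + mem[n] + 11] == -7.
Before the if: ((n == 3 || n >= 9) ==> (n < 2 || mem[n + 1] == -7)) && ((!(n == 3 || n >= 9)) ==> (mem[n] < 2*mem[mem[n] + 7] - 8 || mem[-2*mem[mem[n] + 7] + mem[n] + 11] == -7))
Before skip: ((n == 3 || n >= 9) ==> (n < 2 || mem[n + 1] == -7)) && ((!(n == 3 || n >= 9)) ==> (mem[n] < 2*mem[mem[n] + 7] - 8 || mem[-2*mem[mem[n] + 7] + mem[n] + 11] == -7))
Answer: WP = ((n == 3 || n >= 9) ==> (n < 2 || mem[n + 1] == -7)) && ((!(n == 3 || n >= 9)) ==> (mem[n] < 2*mem[mem[n] + 7] - 8 || mem[-2*mem[mem[n] + 7] + mem[n] + 11] == -7))


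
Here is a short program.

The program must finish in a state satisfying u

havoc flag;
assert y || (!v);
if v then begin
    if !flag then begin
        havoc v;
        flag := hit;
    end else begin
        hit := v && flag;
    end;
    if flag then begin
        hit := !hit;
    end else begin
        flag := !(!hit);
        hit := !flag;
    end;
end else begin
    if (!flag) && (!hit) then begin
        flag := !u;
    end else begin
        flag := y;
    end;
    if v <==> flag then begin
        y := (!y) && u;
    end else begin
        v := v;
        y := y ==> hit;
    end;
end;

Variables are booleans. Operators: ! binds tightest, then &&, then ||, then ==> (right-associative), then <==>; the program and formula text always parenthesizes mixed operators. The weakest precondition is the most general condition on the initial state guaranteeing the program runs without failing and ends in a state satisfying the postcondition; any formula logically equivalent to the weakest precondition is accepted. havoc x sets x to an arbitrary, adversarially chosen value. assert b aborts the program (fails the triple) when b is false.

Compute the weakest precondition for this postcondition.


Working backward. After the program, u must hold.
Then branch requires ((!flag) ==> ((hit ==> u) && ((!hit) ==> u))) && (flag ==> ((flag ==> u) && ((!flag) ==> u))); else branch requires (((!flag) && (!hit)) ==> (((v <==> (!u)) ==> u) && ((!(v <==> (!u))) ==> u))) && ((!((!flag) && (!hit))) ==> (((v <==> y) ==> u) && ((!(v <==> y)) ==> u))).
Before the if: (v ==> (((!flag) ==> ((hit ==> u) && ((!hit) ==> u))) && (flag ==> ((flag ==> u) && ((!flag) ==> u))))) && ((!v) ==> ((((!flag) && (!hit)) ==> (((v <==> (!u)) ==> u) && ((!(v <==> (!u))) ==> u))) && ((!((!flag) && (!hit))) ==> (((v <==> y) ==> u) && ((!(v <==> y)) ==> u)))))
Before assert y || (!v): (y || (!v)) && (v ==> (((!flag) ==> ((hit ==> u) && ((!hit) ==> u))) && (flag ==> ((flag ==> u) && ((!flag) ==> u))))) && ((!v) ==> ((((!flag) && (!hit)) ==> (((v <==> (!u)) ==> u) && ((!(v <==> (!u))) ==> u))) && ((!((!flag) && (!hit))) ==> (((v <==> y) ==> u) && ((!(v <==> y)) ==> u)))))
Before havoc flag: (y || (!v)) && (v ==> u) && ((!v) ==> (((v <==> y) ==> u) && ((!(v <==> y)) ==> u))) && (v ==> ((hit ==> u) && ((!hit) ==> u))) && ((!v) ==> (((!hit) ==> (((v <==> (!u)) ==> u) && ((!(v <==> (!u))) ==> u))) && (hit ==> (((v <==> y) ==> u) && ((!(v <==> y)) ==> u)))))
Answer: WP = (y || (!v)) && (v ==> u) && ((!v) ==> (((v <==> y) ==> u) && ((!(v <==> y)) ==> u))) && (v ==> ((hit ==> u) && ((!hit) ==> u))) && ((!v) ==> (((!hit) ==> (((v <==> (!u)) ==> u) && ((!(v <==> (!u))) ==> u))) && (hit ==> (((v <==> y) ==> u) && ((!(v <==> y)) ==> u)))))


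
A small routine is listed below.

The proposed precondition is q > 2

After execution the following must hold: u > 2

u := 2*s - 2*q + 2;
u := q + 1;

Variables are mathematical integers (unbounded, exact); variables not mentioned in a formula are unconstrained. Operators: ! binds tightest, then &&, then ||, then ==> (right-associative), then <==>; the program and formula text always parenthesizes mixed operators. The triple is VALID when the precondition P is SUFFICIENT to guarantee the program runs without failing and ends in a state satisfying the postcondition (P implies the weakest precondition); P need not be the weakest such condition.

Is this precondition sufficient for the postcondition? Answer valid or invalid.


Working backward. After the program, u > 2 must hold.
Before u := q + 1: q > 1
Before u := 2*s - 2*q + 2: q > 1
The weakest precondition is q > 1.
Check whether q > 2 implies it.
Every state satisfying the precondition satisfies the weakest precondition: the implication holds.
Answer: valid


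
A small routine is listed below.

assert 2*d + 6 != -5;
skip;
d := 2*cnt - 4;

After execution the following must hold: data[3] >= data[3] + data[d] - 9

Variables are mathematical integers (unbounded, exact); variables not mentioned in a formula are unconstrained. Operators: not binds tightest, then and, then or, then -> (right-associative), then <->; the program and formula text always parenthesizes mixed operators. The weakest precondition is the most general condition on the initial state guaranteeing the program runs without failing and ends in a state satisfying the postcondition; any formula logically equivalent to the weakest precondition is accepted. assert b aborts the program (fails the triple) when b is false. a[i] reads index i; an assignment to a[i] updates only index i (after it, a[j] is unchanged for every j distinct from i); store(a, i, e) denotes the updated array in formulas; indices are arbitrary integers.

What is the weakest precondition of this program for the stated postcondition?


Working backward. After the program, the postcondition data[3] >= data[3] + data[d] - 9 must hold; in canonical form it is data[d] <= 9.
Before d := 2*cnt - 4: data[2*cnt - 4] <= 9
Before skip: data[2*cnt - 4] <= 9
Before assert 2*d + 6 != -5: 2*d != -11 and data[2*cnt - 4] <= 9
Answer: WP = 2*d != -11 and data[2*cnt - 4] <= 9


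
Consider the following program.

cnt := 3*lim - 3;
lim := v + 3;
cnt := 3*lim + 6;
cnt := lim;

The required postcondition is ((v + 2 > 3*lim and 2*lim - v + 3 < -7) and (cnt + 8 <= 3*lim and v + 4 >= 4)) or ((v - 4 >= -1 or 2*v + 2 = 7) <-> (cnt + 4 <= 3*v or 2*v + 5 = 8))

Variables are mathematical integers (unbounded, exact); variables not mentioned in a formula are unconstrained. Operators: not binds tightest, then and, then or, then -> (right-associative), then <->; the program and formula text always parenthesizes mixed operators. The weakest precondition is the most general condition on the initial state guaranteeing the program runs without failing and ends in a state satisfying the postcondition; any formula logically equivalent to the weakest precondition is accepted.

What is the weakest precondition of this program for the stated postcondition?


Working backward. After the program, the postcondition ((v + 2 > 3*lim and 2*lim - v + 3 < -7) and (cnt + 8 <= 3*lim and v + 4 >= 4)) or ((v - 4 >= -1 or 2*v + 2 = 7) <-> (cnt + 4 <= 3*v or 2*v + 5 = 8)) must hold; in canonical form it is (v > 3*lim - 2 and 2*lim < v - 10 and cnt <= 3*lim - 8 and v >= 0) or ((v >= 3 or 2*v = 5) <-> (cnt <= 3*v - 4 or 2*v = 3)).
Before cnt := lim: (v > 3*lim - 2 and 2*lim < v - 10 and 2*lim >= 8 and v >= 0) or ((v >= 3 or 2*v = 5) <-> (lim <= 3*v - 4 or 2*v = 3))
Before cnt := 3*lim + 6: (v > 3*lim - 2 and 2*lim < v - 10 and 2*lim >= 8 and v >= 0) or ((v >= 3 or 2*v = 5) <-> (lim <= 3*v - 4 or 2*v = 3))
Before lim := v + 3: (2*v < -7 and v < -16 and 2*v >= 2 and v >= 0) or ((v >= 3 or 2*v = 5) <-> (2*v >= 7 or 2*v = 3))
Before cnt := 3*lim - 3: (2*v < -7 and v < -16 and 2*v >= 2 and v >= 0) or ((v >= 3 or 2*v = 5) <-> (2*v >= 7 or 2*v = 3))
Answer: WP = (2*v < -7 and v < -16 and 2*v >= 2 and v >= 0) or ((v >= 3 or 2*v = 5) <-> (2*v >= 7 or 2*v = 3))


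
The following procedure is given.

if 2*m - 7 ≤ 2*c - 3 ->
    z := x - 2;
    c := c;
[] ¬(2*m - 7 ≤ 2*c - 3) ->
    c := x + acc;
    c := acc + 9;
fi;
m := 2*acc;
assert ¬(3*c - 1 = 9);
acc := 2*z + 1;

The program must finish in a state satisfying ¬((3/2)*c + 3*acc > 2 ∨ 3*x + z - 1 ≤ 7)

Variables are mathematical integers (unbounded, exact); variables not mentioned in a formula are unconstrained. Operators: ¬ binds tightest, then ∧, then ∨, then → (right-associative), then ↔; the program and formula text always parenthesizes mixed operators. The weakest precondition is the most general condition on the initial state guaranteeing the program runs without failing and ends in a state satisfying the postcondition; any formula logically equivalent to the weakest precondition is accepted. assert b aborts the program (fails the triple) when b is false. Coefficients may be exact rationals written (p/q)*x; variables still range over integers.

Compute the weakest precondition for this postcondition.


Working backward. After the program, the postcondition ¬((3/2)*c + 3*acc > 2 ∨ 3*x + z - 1 ≤ 7) must hold; in canonical form it is ¬(3*acc + (3/2)*c > 2 ∨ 3*x + z ≤ 8).
Before acc := 2*z + 1: ¬((3/2)*c + 6*z > -1 ∨ 3*x + z ≤ 8)
Before assert ¬(3*c - 1 = 9): (¬(3*c = 10)) ∧ (¬((3/2)*c + 6*z > -1 ∨ 3*x + z ≤ 8))
Before m := 2*acc: (¬(3*c = 10)) ∧ (¬((3/2)*c + 6*z > -1 ∨ 3*x + z ≤ 8))
Then branch requires (¬(3*c = 10)) ∧ (¬((3/2)*c + 6*x > 11 ∨ 4*x ≤ 10)); else branch requires (¬(3*acc = -17)) ∧ (¬((3/2)*acc + 6*z > -29/2 ∨ 3*x + z ≤ 8)).
Before the if: (2*m ≤ 2*c + 4 → ((¬(3*c = 10)) ∧ (¬((3/2)*c + 6*x > 11 ∨ 4*x ≤ 10)))) ∧ ((¬(2*m ≤ 2*c + 4)) → ((¬(3*acc = -17)) ∧ (¬((3/2)*acc + 6*z > -29/2 ∨ 3*x + z ≤ 8))))
Answer: WP = (2*m ≤ 2*c + 4 → ((¬(3*c = 10)) ∧ (¬((3/2)*c + 6*x > 11 ∨ 4*x ≤ 10)))) ∧ ((¬(2*m ≤ 2*c + 4)) → ((¬(3*acc = -17)) ∧ (¬((3/2)*acc + 6*z > -29/2 ∨ 3*x + z ≤ 8))))


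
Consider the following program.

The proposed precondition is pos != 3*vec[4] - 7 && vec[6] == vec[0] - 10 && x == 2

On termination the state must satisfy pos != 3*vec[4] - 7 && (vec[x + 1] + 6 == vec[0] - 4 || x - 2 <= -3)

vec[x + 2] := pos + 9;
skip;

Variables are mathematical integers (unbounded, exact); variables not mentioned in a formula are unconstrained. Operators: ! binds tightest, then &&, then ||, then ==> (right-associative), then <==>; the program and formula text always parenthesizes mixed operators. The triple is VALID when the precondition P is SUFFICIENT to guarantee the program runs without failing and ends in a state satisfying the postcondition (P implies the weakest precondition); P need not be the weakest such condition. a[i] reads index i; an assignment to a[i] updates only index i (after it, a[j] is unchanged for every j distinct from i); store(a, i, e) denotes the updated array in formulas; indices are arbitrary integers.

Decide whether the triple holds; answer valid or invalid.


Working backward. After the program, the postcondition pos != 3*vec[4] - 7 && (vec[x + 1] + 6 == vec[0] - 4 || x - 2 <= -3) must hold; in canonical form it is pos != 3*vec[4] - 7 && (vec[x + 1] == vec[0] - 10 || x <= -1).
Before skip: pos != 3*vec[4] - 7 && (vec[x + 1] == vec[0] - 10 || x <= -1)
Before vec[x + 2] := pos + 9: pos != 3*store(vec, x + 2, pos + 9)[4] - 7 && (store(vec, x + 2, pos + 9)[x + 1] == store(vec, x + 2, pos + 9)[0] - 10 || x <= -1)
The weakest precondition is pos != 3*store(vec, x + 2, pos + 9)[4] - 7 && (store(vec, x + 2, pos + 9)[x + 1] == store(vec, x + 2, pos + 9)[0] - 10 || x <= -1).
Check whether pos != 3*vec[4] - 7 && vec[6] == vec[0] - 10 && x == 2 implies it.
Countermodel: at the initial state pos = -11, vec = {[0] = -6516, [3] = 30152, [4] = 15521, [6] = -6526, elsewhere 30152}, x = 2, the precondition holds but the weakest precondition fails.
Answer: invalid


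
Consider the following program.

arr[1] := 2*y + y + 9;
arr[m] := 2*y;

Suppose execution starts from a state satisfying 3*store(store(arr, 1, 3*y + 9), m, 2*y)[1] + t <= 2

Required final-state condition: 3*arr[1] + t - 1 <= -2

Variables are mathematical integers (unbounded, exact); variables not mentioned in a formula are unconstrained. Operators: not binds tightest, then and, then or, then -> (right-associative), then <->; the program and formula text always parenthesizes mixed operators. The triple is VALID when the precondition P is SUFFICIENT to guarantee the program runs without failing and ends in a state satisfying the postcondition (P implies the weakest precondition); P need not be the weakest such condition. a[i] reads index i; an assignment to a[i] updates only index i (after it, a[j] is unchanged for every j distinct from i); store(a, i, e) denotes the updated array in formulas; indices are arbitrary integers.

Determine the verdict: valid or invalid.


Working backward. After the program, the postcondition 3*arr[1] + t - 1 <= -2 must hold; in canonical form it is 3*arr[1] + t <= -1.
Before arr[m] := 2*y: 3*store(arr, m, 2*y)[1] + t <= -1
Before arr[1] := 2*y + y + 9: 3*store(store(arr, 1, 3*y + 9), m, 2*y)[1] + t <= -1
The weakest precondition is 3*store(store(arr, 1, 3*y + 9), m, 2*y)[1] + t <= -1.
Check whether 3*store(store(arr, 1, 3*y + 9), m, 2*y)[1] + t <= 2 implies it.
Countermodel: at the initial state arr = {[0] = 0, [1] = 0, elsewhere 0}, m = 0, t = -27, y = 0, the precondition holds but the weakest precondition fails.
Answer: invalid


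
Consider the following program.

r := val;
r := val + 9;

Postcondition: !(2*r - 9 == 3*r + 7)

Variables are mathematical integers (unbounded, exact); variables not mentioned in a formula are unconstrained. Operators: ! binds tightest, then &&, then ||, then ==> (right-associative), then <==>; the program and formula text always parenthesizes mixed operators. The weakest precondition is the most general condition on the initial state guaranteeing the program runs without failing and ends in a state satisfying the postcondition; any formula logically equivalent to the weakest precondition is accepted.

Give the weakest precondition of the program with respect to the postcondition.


Working backward. After the program, the postcondition !(2*r - 9 == 3*r + 7) must hold; in canonical form it is !(r == -16).
Before r := val + 9: !(val == -25)
Before r := val: !(val == -25)
Answer: WP = !(val == -25)
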